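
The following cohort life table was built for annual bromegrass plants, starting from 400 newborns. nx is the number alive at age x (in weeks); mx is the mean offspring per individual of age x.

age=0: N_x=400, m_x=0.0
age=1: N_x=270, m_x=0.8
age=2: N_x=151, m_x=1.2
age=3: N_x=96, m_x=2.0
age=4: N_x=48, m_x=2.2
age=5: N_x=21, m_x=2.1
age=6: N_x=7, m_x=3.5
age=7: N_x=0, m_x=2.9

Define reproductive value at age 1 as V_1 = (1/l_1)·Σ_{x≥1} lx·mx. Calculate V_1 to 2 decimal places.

lx = nx/n0 = nx/400: 1, 0.675, 0.3775, 0.24, 0.12, 0.0525, 0.0175, 0
lx·mx for x ≥ 1: 0.54, 0.453, 0.48, 0.264, 0.11025, 0.06125, 0 → sum = 1.9085
V_1 = 1.9085 / l_1 = 1.9085 / 0.675 = 2.827407… → 2.83

2.83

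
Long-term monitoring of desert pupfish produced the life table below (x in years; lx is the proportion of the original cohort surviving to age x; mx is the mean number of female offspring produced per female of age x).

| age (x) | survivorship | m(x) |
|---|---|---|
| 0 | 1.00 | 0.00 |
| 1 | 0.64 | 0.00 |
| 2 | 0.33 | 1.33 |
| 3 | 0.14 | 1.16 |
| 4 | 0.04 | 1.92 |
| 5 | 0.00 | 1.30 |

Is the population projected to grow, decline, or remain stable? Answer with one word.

declining

R0 = Σ lx·mx = 0 + 0 + 0.4389 + 0.1624 + 0.0768 + 0 = 0.6781
R0 < 1, so the population is declining.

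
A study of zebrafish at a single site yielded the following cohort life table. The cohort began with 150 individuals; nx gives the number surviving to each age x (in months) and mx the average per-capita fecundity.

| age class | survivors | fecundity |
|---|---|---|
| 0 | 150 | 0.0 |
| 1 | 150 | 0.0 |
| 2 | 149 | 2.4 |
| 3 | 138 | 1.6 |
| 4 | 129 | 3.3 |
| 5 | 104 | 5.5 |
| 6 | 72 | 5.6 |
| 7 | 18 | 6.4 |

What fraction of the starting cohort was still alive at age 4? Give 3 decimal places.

0.860

l_4 = n_4/n_0 = 129/150 = 0.86 → 0.860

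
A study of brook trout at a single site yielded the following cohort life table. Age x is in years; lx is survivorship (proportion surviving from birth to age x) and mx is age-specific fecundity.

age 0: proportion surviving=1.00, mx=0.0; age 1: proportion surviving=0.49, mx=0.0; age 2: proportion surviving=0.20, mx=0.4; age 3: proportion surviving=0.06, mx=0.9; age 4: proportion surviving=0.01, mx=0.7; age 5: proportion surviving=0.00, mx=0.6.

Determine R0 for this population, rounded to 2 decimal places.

lx·mx by age: 0, 0, 0.08, 0.054, 0.007, 0
R0 = Σ lx·mx = 0.141 → 0.14

0.14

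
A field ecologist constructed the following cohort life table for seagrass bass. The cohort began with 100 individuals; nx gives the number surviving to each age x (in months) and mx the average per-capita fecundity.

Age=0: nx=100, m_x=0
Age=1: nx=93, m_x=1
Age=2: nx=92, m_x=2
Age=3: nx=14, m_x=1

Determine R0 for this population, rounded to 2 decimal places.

2.91

lx = nx/n0 = nx/100: 1, 0.93, 0.92, 0.14
lx·mx by age: 0, 0.93, 1.84, 0.14
R0 = Σ lx·mx = 2.91 → 2.91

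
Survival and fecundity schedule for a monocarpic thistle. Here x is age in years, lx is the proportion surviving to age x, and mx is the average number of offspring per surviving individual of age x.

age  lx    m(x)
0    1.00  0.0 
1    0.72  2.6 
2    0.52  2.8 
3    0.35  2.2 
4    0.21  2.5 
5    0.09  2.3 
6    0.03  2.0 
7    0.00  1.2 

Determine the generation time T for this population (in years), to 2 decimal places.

lx·mx: 0, 1.872, 1.456, 0.77, 0.525, 0.207, 0.06, 0 → R0 = 4.89
x·lx·mx: 0, 1.872, 2.912, 2.31, 2.1, 1.035, 0.36, 0 → Σ = 10.589
T = 10.589 / 4.89 = 2.16544… → 2.17

2.17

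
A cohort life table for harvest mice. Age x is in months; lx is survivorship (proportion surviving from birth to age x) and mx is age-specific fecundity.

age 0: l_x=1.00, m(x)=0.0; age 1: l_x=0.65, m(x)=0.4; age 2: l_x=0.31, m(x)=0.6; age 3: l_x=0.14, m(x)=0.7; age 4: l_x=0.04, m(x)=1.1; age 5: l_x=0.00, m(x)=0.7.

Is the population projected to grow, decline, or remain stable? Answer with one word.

declining

R0 = Σ lx·mx = 0 + 0.26 + 0.186 + 0.098 + 0.044 + 0 = 0.588
R0 < 1, so the population is declining.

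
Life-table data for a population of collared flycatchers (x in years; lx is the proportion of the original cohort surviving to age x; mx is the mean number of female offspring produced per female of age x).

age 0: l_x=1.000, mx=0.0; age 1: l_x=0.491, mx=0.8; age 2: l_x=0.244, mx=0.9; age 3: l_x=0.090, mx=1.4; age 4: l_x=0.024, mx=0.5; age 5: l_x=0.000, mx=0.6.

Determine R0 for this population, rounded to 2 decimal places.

0.75

lx·mx by age: 0, 0.3928, 0.2196, 0.126, 0.012, 0
R0 = Σ lx·mx = 0.7504 → 0.75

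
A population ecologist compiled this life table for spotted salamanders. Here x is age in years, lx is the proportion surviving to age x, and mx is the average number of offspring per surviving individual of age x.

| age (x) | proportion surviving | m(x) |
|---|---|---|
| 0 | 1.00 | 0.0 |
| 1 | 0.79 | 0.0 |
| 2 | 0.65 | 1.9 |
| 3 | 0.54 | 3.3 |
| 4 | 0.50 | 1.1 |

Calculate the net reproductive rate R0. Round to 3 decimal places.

lx·mx by age: 0, 0, 1.235, 1.782, 0.55
R0 = Σ lx·mx = 3.567 → 3.567

3.567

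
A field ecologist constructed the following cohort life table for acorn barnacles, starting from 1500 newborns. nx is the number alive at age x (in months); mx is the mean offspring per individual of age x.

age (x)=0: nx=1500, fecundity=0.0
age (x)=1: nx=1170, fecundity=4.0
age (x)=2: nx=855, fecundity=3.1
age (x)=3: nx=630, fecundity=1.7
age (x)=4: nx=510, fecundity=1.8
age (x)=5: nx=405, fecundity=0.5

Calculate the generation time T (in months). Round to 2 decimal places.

lx = nx/n0 = nx/1500: 1, 0.78, 0.57, 0.42, 0.34, 0.27
lx·mx: 0, 3.12, 1.767, 0.714, 0.612, 0.135 → R0 = 6.348
x·lx·mx: 0, 3.12, 3.534, 2.142, 2.448, 0.675 → Σ = 11.919
T = 11.919 / 6.348 = 1.877599… → 1.88

1.88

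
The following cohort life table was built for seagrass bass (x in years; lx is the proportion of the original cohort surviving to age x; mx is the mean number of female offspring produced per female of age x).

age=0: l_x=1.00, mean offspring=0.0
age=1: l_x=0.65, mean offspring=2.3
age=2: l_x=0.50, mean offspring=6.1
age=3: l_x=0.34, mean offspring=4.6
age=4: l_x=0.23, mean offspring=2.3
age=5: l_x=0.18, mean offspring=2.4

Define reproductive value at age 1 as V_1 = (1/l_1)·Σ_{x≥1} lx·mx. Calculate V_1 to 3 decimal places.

lx·mx for x ≥ 1: 1.495, 3.05, 1.564, 0.529, 0.432 → sum = 7.07
V_1 = 7.07 / l_1 = 7.07 / 0.65 = 10.876923… → 10.877

10.877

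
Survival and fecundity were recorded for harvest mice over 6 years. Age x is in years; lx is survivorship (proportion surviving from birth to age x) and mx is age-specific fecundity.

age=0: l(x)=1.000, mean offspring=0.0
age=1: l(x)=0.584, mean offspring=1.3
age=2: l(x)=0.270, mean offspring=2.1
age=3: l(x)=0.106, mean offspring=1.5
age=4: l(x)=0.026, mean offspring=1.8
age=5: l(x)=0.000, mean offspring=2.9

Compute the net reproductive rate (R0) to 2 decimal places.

lx·mx by age: 0, 0.7592, 0.567, 0.159, 0.0468, 0
R0 = Σ lx·mx = 1.532 → 1.53

1.53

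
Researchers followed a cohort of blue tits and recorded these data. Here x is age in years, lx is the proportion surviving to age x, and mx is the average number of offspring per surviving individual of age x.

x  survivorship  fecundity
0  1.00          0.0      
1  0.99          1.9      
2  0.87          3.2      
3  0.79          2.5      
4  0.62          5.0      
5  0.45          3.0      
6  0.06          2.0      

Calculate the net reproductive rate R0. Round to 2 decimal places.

lx·mx by age: 0, 1.881, 2.784, 1.975, 3.1, 1.35, 0.12
R0 = Σ lx·mx = 11.21 → 11.21

11.21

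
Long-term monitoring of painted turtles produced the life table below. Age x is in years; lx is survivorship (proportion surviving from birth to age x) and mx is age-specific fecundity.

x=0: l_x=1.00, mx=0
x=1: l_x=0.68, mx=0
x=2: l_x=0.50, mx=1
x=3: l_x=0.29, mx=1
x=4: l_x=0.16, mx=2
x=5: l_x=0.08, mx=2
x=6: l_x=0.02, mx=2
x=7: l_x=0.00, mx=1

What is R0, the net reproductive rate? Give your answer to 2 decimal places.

lx·mx by age: 0, 0, 0.5, 0.29, 0.32, 0.16, 0.04, 0
R0 = Σ lx·mx = 1.31 → 1.31

1.31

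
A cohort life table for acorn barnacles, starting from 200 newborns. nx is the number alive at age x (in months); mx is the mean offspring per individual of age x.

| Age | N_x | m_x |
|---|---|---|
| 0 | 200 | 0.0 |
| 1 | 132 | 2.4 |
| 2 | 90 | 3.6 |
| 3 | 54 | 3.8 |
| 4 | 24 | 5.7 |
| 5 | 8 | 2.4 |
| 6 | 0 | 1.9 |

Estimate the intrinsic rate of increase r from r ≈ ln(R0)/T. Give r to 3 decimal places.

lx = nx/n0 = nx/200: 1, 0.66, 0.45, 0.27, 0.12, 0.04, 0
R0 = Σ lx·mx = 0 + 1.584 + 1.62 + 1.026 + 0.684 + 0.096 + 0 = 5.01
Σ x·lx·mx = 11.118; T = 11.118/5.01 = 2.21916…
r ≈ ln(R0)/T = ln(5.01)/2.21916… = 0.72615… → 0.726

0.726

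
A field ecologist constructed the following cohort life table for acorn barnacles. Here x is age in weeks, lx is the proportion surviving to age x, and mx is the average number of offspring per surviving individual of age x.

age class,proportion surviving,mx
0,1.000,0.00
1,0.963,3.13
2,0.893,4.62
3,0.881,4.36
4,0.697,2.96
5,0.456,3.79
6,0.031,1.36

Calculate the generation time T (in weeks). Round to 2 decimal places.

lx·mx: 0, 3.01419, 4.12566, 3.84116, 2.06312, 1.72824, 0.04216 → R0 = 14.81453
x·lx·mx: 0, 3.01419, 8.25132, 11.52348, 8.25248, 8.6412, 0.25296 → Σ = 39.93563
T = 39.93563 / 14.81453 = 2.695707… → 2.70

2.70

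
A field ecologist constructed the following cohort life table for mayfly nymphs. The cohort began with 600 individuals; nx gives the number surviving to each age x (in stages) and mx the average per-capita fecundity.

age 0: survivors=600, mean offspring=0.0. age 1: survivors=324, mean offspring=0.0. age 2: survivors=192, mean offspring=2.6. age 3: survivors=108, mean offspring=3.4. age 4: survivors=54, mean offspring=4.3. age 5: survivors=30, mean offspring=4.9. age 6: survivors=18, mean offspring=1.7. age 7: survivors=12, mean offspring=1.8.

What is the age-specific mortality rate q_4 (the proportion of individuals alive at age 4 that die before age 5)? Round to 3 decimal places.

lx = nx/n0 = nx/600: 1, 0.54, 0.32, 0.18, 0.09, 0.05, 0.03, 0.02
q_4 = (l_4 − l_5) / l_4 = (0.09 − 0.05) / 0.09
     = 0.04 / 0.09 = 0.444444… → 0.444

0.444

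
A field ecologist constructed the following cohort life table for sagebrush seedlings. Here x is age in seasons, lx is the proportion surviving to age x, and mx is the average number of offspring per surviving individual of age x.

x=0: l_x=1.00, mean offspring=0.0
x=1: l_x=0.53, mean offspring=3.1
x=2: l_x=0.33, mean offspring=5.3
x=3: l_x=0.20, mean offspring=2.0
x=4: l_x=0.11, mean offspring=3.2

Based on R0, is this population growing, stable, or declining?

growing

R0 = Σ lx·mx = 0 + 1.643 + 1.749 + 0.4 + 0.352 = 4.144
R0 > 1, so the population is growing.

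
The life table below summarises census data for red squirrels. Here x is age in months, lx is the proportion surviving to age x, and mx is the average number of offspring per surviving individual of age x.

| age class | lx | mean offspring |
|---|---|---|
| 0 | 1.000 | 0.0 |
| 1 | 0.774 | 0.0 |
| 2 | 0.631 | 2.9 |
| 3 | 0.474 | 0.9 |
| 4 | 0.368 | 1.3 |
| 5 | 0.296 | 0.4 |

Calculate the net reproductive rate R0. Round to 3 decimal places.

lx·mx by age: 0, 0, 1.8299, 0.4266, 0.4784, 0.1184
R0 = Σ lx·mx = 2.8533 → 2.853

2.853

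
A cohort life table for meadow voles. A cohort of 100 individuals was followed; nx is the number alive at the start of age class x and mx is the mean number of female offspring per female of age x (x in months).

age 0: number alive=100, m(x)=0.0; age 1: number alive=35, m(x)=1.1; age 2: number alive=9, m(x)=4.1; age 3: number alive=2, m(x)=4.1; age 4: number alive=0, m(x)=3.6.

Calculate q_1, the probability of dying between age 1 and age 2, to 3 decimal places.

lx = nx/n0 = nx/100: 1, 0.35, 0.09, 0.02, 0
q_1 = (l_1 − l_2) / l_1 = (0.35 − 0.09) / 0.35
     = 0.26 / 0.35 = 0.742857… → 0.743

0.743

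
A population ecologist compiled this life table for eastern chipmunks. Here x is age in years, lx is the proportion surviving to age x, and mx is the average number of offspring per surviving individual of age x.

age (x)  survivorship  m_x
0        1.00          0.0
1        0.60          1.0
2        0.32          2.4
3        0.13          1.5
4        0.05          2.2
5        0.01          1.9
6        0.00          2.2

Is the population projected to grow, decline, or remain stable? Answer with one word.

growing

R0 = Σ lx·mx = 0 + 0.6 + 0.768 + 0.195 + 0.11 + 0.019 + 0 = 1.692
R0 > 1, so the population is growing.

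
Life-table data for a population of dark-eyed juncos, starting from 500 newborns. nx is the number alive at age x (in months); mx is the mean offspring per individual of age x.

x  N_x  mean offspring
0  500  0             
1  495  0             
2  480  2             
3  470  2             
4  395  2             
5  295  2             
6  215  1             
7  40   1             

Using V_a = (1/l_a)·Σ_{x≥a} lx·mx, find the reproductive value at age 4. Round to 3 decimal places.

lx = nx/n0 = nx/500: 1, 0.99, 0.96, 0.94, 0.79, 0.59, 0.43, 0.08
lx·mx for x ≥ 4: 1.58, 1.18, 0.43, 0.08 → sum = 3.27
V_4 = 3.27 / l_4 = 3.27 / 0.79 = 4.139241… → 4.139

4.139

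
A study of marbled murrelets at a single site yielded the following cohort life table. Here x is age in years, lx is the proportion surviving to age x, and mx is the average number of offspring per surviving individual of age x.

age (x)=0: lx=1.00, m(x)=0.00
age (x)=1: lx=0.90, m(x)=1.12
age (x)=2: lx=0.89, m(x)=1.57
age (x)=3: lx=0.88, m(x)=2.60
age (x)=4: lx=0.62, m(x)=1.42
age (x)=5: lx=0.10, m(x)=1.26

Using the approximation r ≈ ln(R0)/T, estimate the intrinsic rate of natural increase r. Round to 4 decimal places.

R0 = Σ lx·mx = 0 + 1.008 + 1.3973 + 2.288 + 0.8804 + 0.126 = 5.6997
Σ x·lx·mx = 14.8182; T = 14.8182/5.6997 = 2.59982…
r ≈ ln(R0)/T = ln(5.6997)/2.59982… = 0.669436… → 0.6694

0.6694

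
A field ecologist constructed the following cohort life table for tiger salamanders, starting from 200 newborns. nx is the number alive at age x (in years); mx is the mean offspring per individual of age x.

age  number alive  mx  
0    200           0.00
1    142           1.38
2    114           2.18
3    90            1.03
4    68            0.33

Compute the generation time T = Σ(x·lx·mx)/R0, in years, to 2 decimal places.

lx = nx/n0 = nx/200: 1, 0.71, 0.57, 0.45, 0.34
lx·mx: 0, 0.9798, 1.2426, 0.4635, 0.1122 → R0 = 2.7981
x·lx·mx: 0, 0.9798, 2.4852, 1.3905, 0.4488 → Σ = 5.3043
T = 5.3043 / 2.7981 = 1.895679… → 1.90

1.90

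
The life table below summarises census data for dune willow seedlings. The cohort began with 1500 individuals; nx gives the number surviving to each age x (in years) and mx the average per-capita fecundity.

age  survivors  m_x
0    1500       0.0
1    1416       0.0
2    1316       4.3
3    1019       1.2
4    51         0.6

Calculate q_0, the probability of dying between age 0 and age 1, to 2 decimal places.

lx = nx/n0 = nx/1500: 1, 0.944, 0.87733…, 0.67933…, 0.034
q_0 = (l_0 − l_1) / l_0 = (1 − 0.944) / 1
     = 0.056 / 1 = 0.056 → 0.06

0.06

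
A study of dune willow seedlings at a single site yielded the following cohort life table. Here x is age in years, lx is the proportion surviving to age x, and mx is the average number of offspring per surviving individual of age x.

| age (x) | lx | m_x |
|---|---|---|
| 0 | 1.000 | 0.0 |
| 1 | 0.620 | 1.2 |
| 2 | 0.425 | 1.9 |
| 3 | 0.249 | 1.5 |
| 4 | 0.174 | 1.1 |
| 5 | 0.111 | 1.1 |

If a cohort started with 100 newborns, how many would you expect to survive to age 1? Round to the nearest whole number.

Expected survivors = N0 · l_1 = 100 × 0.620 = 62 → 62

62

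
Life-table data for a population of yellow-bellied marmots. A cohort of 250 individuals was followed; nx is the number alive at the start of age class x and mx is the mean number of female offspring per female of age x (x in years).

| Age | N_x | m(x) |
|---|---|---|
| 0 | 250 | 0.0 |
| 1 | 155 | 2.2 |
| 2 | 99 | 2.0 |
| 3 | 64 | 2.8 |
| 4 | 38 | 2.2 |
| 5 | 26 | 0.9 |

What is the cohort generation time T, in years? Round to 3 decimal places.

lx = nx/n0 = nx/250: 1, 0.62, 0.396, 0.256, 0.152, 0.104
lx·mx: 0, 1.364, 0.792, 0.7168, 0.3344, 0.0936 → R0 = 3.3008
x·lx·mx: 0, 1.364, 1.584, 2.1504, 1.3376, 0.468 → Σ = 6.904
T = 6.904 / 3.3008 = 2.091614… → 2.092

2.092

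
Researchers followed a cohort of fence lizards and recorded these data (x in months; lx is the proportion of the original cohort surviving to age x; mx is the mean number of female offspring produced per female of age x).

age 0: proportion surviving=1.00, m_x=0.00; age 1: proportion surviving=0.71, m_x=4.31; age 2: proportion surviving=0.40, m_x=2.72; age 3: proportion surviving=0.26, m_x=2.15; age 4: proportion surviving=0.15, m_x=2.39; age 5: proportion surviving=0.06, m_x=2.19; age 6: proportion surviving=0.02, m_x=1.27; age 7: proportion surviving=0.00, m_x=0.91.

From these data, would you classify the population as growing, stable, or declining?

R0 = Σ lx·mx = 0 + 3.0601 + 1.088 + 0.559 + 0.3585 + 0.1314 + 0.0254 + 0 = 5.2224
R0 > 1, so the population is growing.

growing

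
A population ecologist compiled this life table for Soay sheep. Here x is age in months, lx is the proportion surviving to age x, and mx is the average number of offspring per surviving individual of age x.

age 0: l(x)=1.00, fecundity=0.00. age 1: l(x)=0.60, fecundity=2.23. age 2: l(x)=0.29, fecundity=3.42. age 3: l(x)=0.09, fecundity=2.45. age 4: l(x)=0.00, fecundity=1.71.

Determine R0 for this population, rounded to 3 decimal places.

lx·mx by age: 0, 1.338, 0.9918, 0.2205, 0
R0 = Σ lx·mx = 2.5503 → 2.550

2.550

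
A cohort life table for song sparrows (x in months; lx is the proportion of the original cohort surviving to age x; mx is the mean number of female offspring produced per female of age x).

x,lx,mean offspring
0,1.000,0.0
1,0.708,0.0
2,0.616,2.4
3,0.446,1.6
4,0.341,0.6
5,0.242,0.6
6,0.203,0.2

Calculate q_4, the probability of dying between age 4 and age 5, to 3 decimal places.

0.290

q_4 = (l_4 − l_5) / l_4 = (0.341 − 0.242) / 0.341
     = 0.099 / 0.341 = 0.290323… → 0.290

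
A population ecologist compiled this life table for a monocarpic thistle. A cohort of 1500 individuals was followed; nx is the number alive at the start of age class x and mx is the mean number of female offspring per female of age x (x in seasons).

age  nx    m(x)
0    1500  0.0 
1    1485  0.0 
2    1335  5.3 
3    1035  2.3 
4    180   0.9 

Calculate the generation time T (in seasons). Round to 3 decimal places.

2.281

lx = nx/n0 = nx/1500: 1, 0.99, 0.89, 0.69, 0.12
lx·mx: 0, 0, 4.717, 1.587, 0.108 → R0 = 6.412
x·lx·mx: 0, 0, 9.434, 4.761, 0.432 → Σ = 14.627
T = 14.627 / 6.412 = 2.281192… → 2.281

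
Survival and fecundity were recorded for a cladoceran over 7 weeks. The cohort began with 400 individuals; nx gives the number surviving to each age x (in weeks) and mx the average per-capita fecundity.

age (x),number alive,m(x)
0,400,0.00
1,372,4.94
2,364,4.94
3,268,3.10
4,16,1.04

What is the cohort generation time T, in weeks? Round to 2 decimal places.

1.78

lx = nx/n0 = nx/400: 1, 0.93, 0.91, 0.67, 0.04
lx·mx: 0, 4.5942, 4.4954, 2.077, 0.0416 → R0 = 11.2082
x·lx·mx: 0, 4.5942, 8.9908, 6.231, 0.1664 → Σ = 19.9824
T = 19.9824 / 11.2082 = 1.782838… → 1.78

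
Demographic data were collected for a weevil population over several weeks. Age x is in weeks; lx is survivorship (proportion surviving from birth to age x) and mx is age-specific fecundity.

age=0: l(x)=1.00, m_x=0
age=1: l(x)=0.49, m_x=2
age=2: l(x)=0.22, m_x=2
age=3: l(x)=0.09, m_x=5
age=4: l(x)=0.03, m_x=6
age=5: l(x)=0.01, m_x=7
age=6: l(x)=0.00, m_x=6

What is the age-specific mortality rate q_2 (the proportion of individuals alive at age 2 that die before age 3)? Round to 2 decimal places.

0.59

q_2 = (l_2 − l_3) / l_2 = (0.22 − 0.09) / 0.22
     = 0.13 / 0.22 = 0.590909… → 0.59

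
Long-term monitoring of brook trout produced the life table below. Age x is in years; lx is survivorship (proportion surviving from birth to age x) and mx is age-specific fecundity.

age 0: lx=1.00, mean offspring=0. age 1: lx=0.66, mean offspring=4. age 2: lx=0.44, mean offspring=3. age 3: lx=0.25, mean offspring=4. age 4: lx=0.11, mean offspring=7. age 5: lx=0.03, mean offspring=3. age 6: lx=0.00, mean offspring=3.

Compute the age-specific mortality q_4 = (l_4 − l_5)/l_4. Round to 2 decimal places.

0.73

q_4 = (l_4 − l_5) / l_4 = (0.11 − 0.03) / 0.11
     = 0.08 / 0.11 = 0.727273… → 0.73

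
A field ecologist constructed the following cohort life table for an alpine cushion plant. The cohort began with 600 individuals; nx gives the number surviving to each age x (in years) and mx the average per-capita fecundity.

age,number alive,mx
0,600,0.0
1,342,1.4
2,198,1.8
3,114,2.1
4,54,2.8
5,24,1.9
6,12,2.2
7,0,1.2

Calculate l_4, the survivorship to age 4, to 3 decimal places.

l_4 = n_4/n_0 = 54/600 = 0.09 → 0.090

0.090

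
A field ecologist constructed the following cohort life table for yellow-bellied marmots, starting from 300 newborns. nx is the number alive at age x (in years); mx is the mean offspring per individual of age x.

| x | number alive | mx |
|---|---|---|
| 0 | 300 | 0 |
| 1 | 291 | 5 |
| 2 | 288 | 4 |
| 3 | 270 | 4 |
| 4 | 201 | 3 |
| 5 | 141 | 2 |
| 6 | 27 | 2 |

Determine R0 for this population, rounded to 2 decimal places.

15.42

lx = nx/n0 = nx/300: 1, 0.97, 0.96, 0.9, 0.67, 0.47, 0.09
lx·mx by age: 0, 4.85, 3.84, 3.6, 2.01, 0.94, 0.18
R0 = Σ lx·mx = 15.42 → 15.42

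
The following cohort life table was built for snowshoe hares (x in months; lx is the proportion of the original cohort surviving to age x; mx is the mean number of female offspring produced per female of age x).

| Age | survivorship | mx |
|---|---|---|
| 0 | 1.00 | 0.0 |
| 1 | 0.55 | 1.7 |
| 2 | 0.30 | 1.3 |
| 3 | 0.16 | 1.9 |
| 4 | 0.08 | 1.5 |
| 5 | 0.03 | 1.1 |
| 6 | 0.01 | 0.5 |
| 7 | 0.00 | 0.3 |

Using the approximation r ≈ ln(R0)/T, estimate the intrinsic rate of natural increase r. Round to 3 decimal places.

R0 = Σ lx·mx = 0 + 0.935 + 0.39 + 0.304 + 0.12 + 0.033 + 0.005 + 0 = 1.787
Σ x·lx·mx = 3.302; T = 3.302/1.787 = 1.84779…
r ≈ ln(R0)/T = ln(1.787)/1.84779… = 0.31418… → 0.314

0.314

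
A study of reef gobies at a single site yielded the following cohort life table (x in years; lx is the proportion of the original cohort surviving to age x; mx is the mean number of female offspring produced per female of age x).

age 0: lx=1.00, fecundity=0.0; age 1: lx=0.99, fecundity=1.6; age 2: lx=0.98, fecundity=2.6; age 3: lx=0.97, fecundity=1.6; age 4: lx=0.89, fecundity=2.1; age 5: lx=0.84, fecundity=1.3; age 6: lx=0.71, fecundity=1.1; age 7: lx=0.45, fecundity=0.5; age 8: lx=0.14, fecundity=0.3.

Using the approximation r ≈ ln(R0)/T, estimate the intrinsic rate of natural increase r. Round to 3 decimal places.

R0 = Σ lx·mx = 0 + 1.584 + 2.548 + 1.552 + 1.869 + 1.092 + 0.781 + 0.225 + 0.042 = 9.693
Σ x·lx·mx = 30.869; T = 30.869/9.693 = 3.18467…
r ≈ ln(R0)/T = ln(9.693)/3.18467… = 0.71323… → 0.713

0.713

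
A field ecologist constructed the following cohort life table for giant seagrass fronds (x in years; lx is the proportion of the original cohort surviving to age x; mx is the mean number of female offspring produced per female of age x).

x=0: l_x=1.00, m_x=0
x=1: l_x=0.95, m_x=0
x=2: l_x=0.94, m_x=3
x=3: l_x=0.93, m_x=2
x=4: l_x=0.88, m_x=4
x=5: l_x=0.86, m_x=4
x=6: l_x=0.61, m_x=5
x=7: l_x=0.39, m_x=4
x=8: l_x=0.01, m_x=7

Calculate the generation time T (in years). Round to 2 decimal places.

lx·mx: 0, 0, 2.82, 1.86, 3.52, 3.44, 3.05, 1.56, 0.07 → R0 = 16.32
x·lx·mx: 0, 0, 5.64, 5.58, 14.08, 17.2, 18.3, 10.92, 0.56 → Σ = 72.28
T = 72.28 / 16.32 = 4.428922… → 4.43

4.43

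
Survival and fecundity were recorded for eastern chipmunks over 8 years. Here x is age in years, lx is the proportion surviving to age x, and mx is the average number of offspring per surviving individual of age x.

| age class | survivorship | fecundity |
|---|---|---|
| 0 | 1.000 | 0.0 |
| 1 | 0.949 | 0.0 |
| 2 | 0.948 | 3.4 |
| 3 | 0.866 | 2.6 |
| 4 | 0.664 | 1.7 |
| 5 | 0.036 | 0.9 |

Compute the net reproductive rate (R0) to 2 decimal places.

lx·mx by age: 0, 0, 3.2232, 2.2516, 1.1288, 0.0324
R0 = Σ lx·mx = 6.636 → 6.64

6.64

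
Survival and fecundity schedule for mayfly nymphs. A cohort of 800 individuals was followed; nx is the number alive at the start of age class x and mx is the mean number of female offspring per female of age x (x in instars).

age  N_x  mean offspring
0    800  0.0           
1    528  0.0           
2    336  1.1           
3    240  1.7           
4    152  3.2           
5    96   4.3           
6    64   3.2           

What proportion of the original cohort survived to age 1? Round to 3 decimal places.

0.660

l_1 = n_1/n_0 = 528/800 = 0.66 → 0.660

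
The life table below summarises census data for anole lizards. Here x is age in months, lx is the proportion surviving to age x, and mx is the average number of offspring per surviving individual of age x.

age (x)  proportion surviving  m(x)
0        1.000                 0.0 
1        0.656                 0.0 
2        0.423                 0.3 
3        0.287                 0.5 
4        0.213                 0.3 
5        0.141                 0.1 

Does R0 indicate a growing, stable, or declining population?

R0 = Σ lx·mx = 0 + 0 + 0.1269 + 0.1435 + 0.0639 + 0.0141 = 0.3484
R0 < 1, so the population is declining.

declining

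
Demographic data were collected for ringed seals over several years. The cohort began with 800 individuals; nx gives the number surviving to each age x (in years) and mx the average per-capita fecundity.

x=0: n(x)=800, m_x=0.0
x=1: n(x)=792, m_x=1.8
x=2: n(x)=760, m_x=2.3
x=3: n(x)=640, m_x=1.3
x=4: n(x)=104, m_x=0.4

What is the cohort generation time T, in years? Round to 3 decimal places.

lx = nx/n0 = nx/800: 1, 0.99, 0.95, 0.8, 0.13
lx·mx: 0, 1.782, 2.185, 1.04, 0.052 → R0 = 5.059
x·lx·mx: 0, 1.782, 4.37, 3.12, 0.208 → Σ = 9.48
T = 9.48 / 5.059 = 1.873888… → 1.874

1.874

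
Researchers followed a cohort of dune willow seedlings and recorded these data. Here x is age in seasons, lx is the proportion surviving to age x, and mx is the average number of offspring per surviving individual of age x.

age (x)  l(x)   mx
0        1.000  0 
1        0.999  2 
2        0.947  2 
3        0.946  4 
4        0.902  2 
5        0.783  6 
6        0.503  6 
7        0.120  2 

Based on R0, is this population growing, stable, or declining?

R0 = Σ lx·mx = 0 + 1.998 + 1.894 + 3.784 + 1.804 + 4.698 + 3.018 + 0.24 = 17.436
R0 > 1, so the population is growing.

growing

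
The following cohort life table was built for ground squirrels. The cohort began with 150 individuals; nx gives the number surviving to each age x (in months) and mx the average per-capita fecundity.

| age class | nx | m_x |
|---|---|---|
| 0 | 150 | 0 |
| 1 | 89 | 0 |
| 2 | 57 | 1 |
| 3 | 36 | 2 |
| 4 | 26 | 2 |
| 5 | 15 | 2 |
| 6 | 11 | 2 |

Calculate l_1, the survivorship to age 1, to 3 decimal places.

l_1 = n_1/n_0 = 89/150 = 0.593333… → 0.593

0.593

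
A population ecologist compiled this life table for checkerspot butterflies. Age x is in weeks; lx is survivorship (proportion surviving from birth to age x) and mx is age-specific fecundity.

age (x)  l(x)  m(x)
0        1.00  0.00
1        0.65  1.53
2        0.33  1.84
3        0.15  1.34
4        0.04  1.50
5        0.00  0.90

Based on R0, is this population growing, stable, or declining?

R0 = Σ lx·mx = 0 + 0.9945 + 0.6072 + 0.201 + 0.06 + 0 = 1.8627
R0 > 1, so the population is growing.

growing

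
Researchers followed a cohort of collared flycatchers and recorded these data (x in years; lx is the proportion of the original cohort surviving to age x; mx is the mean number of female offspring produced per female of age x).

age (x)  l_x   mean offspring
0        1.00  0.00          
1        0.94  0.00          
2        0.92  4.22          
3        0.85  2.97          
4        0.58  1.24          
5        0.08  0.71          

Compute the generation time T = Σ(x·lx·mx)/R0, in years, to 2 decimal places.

2.58

lx·mx: 0, 0, 3.8824, 2.5245, 0.7192, 0.0568 → R0 = 7.1829
x·lx·mx: 0, 0, 7.7648, 7.5735, 2.8768, 0.284 → Σ = 18.4991
T = 18.4991 / 7.1829 = 2.575436… → 2.58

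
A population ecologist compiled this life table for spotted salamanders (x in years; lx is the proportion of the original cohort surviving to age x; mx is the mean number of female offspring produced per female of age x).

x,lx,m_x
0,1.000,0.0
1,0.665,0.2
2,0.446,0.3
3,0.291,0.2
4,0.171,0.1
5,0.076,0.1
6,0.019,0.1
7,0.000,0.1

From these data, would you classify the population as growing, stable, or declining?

R0 = Σ lx·mx = 0 + 0.133 + 0.1338 + 0.0582 + 0.0171 + 0.0076 + 0.0019 + 0 = 0.3516
R0 < 1, so the population is declining.

declining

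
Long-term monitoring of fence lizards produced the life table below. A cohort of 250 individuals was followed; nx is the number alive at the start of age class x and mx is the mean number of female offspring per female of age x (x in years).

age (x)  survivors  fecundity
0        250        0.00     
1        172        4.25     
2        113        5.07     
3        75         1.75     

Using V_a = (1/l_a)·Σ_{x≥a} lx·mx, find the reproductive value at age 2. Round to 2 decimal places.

6.23

lx = nx/n0 = nx/250: 1, 0.688, 0.452, 0.3
lx·mx for x ≥ 2: 2.29164, 0.525 → sum = 2.81664
V_2 = 2.81664 / l_2 = 2.81664 / 0.452 = 6.231504… → 6.23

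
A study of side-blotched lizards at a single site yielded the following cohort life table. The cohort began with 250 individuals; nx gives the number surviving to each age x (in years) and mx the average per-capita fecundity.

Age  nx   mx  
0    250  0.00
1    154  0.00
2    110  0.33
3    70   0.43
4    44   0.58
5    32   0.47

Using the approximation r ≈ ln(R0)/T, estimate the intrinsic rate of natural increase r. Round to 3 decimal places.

lx = nx/n0 = nx/250: 1, 0.616, 0.44, 0.28, 0.176, 0.128
R0 = Σ lx·mx = 0 + 0 + 0.1452 + 0.1204 + 0.10208 + 0.06016 = 0.42784
Σ x·lx·mx = 1.36072; T = 1.36072/0.42784 = 3.18044…
r ≈ ln(R0)/T = ln(0.42784)/3.18044… = -0.26695… → -0.267

-0.267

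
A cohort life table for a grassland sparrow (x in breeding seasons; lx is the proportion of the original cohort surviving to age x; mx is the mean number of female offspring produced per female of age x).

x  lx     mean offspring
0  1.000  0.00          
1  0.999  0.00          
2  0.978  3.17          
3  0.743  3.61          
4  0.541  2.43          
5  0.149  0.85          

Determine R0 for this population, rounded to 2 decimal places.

7.22

lx·mx by age: 0, 0, 3.10026, 2.68223, 1.31463, 0.12665
R0 = Σ lx·mx = 7.22377 → 7.22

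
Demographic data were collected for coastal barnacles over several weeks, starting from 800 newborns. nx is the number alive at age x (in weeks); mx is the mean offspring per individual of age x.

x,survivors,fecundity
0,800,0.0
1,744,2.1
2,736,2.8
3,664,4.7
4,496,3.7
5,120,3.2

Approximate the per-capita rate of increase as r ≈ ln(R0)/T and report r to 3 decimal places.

lx = nx/n0 = nx/800: 1, 0.93, 0.92, 0.83, 0.62, 0.15
R0 = Σ lx·mx = 0 + 1.953 + 2.576 + 3.901 + 2.294 + 0.48 = 11.204
Σ x·lx·mx = 30.384; T = 30.384/11.204 = 2.71189…
r ≈ ln(R0)/T = ln(11.204)/2.71189… = 0.89099… → 0.891

0.891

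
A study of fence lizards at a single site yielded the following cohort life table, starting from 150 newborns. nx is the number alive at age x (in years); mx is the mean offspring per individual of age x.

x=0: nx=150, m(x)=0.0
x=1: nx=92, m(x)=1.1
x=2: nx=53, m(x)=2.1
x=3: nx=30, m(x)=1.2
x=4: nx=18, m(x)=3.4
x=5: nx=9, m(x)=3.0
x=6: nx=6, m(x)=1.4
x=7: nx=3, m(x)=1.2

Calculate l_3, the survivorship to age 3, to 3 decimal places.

l_3 = n_3/n_0 = 30/150 = 0.2 → 0.200

0.200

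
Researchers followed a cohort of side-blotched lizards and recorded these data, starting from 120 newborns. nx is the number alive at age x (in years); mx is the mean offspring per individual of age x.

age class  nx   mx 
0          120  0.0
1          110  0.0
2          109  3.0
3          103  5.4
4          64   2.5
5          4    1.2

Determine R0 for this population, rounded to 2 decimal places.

8.73

lx = nx/n0 = nx/120: 1, 0.91667…, 0.90833…, 0.85833…, 0.53333…, 0.03333…
lx·mx by age: 0, 0, 2.725…, 4.635…, 1.333333…, 0.04…
R0 = Σ lx·mx = 8.733333… → 8.73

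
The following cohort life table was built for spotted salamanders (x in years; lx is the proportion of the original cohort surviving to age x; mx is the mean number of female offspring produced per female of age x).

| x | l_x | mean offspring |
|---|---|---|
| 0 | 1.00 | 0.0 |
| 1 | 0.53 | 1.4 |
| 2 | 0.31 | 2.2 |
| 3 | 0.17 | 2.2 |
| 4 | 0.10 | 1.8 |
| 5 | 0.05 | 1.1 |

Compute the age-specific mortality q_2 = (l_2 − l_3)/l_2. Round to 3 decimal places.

q_2 = (l_2 − l_3) / l_2 = (0.31 − 0.17) / 0.31
     = 0.14 / 0.31 = 0.451613… → 0.452

0.452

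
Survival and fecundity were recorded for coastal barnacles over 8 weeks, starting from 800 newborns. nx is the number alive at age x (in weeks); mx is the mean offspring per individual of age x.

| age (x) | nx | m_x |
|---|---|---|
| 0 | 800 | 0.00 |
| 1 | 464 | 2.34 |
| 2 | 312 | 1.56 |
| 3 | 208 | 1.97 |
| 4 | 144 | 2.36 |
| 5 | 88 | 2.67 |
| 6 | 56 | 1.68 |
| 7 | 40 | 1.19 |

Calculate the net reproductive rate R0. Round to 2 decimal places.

lx = nx/n0 = nx/800: 1, 0.58, 0.39, 0.26, 0.18, 0.11, 0.07, 0.05
lx·mx by age: 0, 1.3572, 0.6084, 0.5122, 0.4248, 0.2937, 0.1176, 0.0595
R0 = Σ lx·mx = 3.3734 → 3.37

3.37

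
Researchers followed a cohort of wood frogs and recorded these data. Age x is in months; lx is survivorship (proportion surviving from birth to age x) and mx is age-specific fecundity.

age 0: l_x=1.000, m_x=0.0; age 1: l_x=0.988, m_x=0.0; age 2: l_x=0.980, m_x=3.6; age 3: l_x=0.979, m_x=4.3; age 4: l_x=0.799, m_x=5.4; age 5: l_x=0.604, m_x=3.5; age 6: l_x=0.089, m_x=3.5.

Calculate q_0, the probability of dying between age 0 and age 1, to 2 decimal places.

0.01

q_0 = (l_0 − l_1) / l_0 = (1 − 0.988) / 1
     = 0.012 / 1 = 0.012 → 0.01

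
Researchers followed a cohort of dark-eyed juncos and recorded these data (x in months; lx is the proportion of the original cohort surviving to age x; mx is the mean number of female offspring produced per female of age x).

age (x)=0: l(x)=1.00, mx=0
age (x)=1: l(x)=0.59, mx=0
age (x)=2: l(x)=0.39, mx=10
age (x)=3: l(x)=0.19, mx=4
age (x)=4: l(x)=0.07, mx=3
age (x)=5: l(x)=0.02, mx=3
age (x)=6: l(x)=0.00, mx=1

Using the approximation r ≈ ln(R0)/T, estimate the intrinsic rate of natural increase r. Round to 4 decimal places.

R0 = Σ lx·mx = 0 + 0 + 3.9 + 0.76 + 0.21 + 0.06 + 0 = 4.93
Σ x·lx·mx = 11.22; T = 11.22/4.93 = 2.27586…
r ≈ ln(R0)/T = ln(4.93)/2.27586… = 0.700982… → 0.7010

0.7010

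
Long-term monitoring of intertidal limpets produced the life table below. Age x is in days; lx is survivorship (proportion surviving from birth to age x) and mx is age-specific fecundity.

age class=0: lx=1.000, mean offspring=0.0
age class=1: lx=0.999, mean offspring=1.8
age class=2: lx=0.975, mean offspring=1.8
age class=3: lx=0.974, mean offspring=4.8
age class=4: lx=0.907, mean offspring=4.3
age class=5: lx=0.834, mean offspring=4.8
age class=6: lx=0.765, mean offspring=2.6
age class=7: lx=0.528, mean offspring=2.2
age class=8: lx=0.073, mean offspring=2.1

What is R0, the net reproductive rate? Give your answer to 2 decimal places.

lx·mx by age: 0, 1.7982, 1.755, 4.6752, 3.9001, 4.0032, 1.989, 1.1616, 0.1533
R0 = Σ lx·mx = 19.4356 → 19.44

19.44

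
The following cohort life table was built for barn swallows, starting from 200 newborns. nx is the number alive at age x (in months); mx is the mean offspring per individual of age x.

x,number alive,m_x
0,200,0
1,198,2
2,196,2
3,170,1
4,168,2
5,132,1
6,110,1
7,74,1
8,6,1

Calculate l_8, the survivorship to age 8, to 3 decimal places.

l_8 = n_8/n_0 = 6/200 = 0.03 → 0.030

0.030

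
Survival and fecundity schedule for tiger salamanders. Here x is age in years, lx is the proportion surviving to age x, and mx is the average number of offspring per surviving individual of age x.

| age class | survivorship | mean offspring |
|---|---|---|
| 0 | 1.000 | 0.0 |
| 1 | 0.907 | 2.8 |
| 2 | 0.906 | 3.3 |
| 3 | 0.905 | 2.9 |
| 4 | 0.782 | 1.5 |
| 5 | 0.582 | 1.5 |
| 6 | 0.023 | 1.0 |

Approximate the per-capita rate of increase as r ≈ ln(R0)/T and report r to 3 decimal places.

0.929

R0 = Σ lx·mx = 0 + 2.5396 + 2.9898 + 2.6245 + 1.173 + 0.873 + 0.023 = 10.2229
Σ x·lx·mx = 25.5877; T = 25.5877/10.2229 = 2.50298…
r ≈ ln(R0)/T = ln(10.2229)/2.50298… = 0.92875… → 0.929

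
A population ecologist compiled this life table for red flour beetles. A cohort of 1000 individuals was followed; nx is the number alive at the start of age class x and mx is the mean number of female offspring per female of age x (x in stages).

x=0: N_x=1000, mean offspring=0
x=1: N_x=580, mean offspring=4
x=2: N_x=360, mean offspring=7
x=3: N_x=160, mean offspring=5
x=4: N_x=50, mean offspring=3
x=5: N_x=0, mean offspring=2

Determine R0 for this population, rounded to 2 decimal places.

5.79

lx = nx/n0 = nx/1000: 1, 0.58, 0.36, 0.16, 0.05, 0
lx·mx by age: 0, 2.32, 2.52, 0.8, 0.15, 0
R0 = Σ lx·mx = 5.79 → 5.79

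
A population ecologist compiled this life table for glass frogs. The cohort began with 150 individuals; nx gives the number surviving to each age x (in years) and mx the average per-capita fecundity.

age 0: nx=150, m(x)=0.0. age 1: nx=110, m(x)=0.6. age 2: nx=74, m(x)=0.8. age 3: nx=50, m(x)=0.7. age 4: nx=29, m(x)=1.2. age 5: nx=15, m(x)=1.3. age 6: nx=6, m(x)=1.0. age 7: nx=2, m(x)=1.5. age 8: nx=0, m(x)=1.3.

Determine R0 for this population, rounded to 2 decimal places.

lx = nx/n0 = nx/150: 1, 0.73333…, 0.49333…, 0.33333…, 0.19333…, 0.1, 0.04, 0.01333…, 0
lx·mx by age: 0, 0.44…, 0.394667…, 0.233333…, 0.232…, 0.13, 0.04, 0.02…, 0
R0 = Σ lx·mx = 1.49… → 1.49

1.49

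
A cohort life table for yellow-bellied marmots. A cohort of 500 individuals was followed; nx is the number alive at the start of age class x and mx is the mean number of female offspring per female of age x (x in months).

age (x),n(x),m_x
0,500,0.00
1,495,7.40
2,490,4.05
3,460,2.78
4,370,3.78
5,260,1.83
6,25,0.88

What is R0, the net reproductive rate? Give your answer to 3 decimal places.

lx = nx/n0 = nx/500: 1, 0.99, 0.98, 0.92, 0.74, 0.52, 0.05
lx·mx by age: 0, 7.326, 3.969, 2.5576, 2.7972, 0.9516, 0.044
R0 = Σ lx·mx = 17.6454 → 17.645

17.645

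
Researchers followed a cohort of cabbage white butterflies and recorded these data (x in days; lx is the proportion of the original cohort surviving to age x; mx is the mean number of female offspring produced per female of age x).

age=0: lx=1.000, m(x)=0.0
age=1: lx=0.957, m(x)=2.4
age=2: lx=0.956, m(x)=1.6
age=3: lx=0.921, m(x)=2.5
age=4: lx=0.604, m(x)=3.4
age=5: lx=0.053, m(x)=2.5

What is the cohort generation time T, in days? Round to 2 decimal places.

2.54

lx·mx: 0, 2.2968, 1.5296, 2.3025, 2.0536, 0.1325 → R0 = 8.315
x·lx·mx: 0, 2.2968, 3.0592, 6.9075, 8.2144, 0.6625 → Σ = 21.1404
T = 21.1404 / 8.315 = 2.542441… → 2.54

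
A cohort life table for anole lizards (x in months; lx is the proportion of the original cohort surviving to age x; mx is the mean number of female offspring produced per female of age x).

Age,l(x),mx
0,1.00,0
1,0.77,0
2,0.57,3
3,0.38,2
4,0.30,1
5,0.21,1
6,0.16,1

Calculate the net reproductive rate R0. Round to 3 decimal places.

3.140

lx·mx by age: 0, 0, 1.71, 0.76, 0.3, 0.21, 0.16
R0 = Σ lx·mx = 3.14 → 3.140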